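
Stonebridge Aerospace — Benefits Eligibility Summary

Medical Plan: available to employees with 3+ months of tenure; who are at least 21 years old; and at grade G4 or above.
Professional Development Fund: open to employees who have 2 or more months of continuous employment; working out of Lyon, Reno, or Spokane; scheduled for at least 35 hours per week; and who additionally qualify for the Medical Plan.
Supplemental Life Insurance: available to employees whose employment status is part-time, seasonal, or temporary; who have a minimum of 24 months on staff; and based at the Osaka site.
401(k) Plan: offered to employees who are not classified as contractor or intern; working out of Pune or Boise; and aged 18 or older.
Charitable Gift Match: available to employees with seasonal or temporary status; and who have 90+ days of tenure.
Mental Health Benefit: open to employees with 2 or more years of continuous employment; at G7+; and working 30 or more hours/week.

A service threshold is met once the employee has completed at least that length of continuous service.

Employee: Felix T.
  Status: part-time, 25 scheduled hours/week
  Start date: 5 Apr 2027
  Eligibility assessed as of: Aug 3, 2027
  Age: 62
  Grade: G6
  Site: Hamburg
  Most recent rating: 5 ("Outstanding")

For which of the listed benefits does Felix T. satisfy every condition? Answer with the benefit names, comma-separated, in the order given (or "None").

Medical Plan

Service from 5 Apr 2027 to Aug 3, 2027: 120 days.
Medical Plan — service 120 days ≥ 3 months (≈90 days) ✓; age 62 ≥ 21 ✓; grade G6 ≥ G4 ✓ → eligible.
Professional Development Fund — service 120 days ≥ 2 months (≈60 days) ✓; site Hamburg ✗ (not Lyon, Reno, or Spokane) → not eligible.
Supplemental Life Insurance — status part-time ✓; service 120 days < 24 months (≈720 days) ✗ → not eligible.
401(k) Plan — status part-time ✓ (not excluded); site Hamburg ✗ (not Pune or Boise) → not eligible.
Charitable Gift Match — status part-time ✗ (requires seasonal or temporary) → not eligible.
Mental Health Benefit — service 120 days < 2 years (≈730 days) ✗ → not eligible.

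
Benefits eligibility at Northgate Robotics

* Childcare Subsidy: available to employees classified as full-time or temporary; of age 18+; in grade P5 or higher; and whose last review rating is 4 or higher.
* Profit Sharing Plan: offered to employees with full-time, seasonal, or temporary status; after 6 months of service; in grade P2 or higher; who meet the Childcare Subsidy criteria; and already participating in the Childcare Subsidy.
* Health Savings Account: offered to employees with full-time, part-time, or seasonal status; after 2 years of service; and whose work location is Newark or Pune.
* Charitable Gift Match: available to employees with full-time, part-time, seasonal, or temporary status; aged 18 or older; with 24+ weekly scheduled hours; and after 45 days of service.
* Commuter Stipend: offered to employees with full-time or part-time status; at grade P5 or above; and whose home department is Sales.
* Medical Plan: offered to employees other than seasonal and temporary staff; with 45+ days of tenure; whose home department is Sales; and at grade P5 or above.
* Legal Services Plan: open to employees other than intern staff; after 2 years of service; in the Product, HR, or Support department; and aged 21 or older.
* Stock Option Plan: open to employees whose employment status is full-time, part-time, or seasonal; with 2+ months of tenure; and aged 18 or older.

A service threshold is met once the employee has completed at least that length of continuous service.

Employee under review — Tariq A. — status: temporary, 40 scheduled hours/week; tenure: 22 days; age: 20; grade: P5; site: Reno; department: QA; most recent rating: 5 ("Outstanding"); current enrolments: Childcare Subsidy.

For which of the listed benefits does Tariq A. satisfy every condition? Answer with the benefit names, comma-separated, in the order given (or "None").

Childcare Subsidy — status temporary ✓; age 20 ≥ 18 ✓; grade P5 ≥ P5 ✓; rating 5 ≥ 4 ✓ → eligible.
Profit Sharing Plan — status temporary ✓; service 22 days < 6 months (≈180 days) ✗ → not eligible.
Health Savings Account — status temporary ✗ (requires full-time, part-time, or seasonal) → not eligible.
Charitable Gift Match — status temporary ✓; age 20 ≥ 18 ✓; 40 hrs/wk ≥ 24 ✓; service 22 days < 45 days ✗ → not eligible.
Commuter Stipend — status temporary ✗ (requires full-time or part-time) → not eligible.
Medical Plan — status temporary ✗ (excluded) → not eligible.
Legal Services Plan — status temporary ✓ (not excluded); service 22 days < 2 years (≈730 days) ✗ → not eligible.
Stock Option Plan — status temporary ✗ (requires full-time, part-time, or seasonal) → not eligible.

Childcare Subsidy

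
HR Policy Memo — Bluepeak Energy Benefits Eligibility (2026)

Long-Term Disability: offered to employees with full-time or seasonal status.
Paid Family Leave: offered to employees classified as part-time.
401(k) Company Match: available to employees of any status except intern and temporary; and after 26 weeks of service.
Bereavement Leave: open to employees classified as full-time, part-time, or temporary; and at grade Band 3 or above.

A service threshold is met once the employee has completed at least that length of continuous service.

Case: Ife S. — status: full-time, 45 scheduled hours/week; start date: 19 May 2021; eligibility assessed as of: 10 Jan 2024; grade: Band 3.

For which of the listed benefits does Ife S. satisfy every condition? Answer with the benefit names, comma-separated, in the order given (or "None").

Service from 19 May 2021 to 10 Jan 2024: 966 days.
Long-Term Disability — status full-time ✓ → eligible.
Paid Family Leave — status full-time ✗ (requires part-time) → not eligible.
401(k) Company Match — status full-time ✓ (not excluded); service 966 days ≥ 26 weeks (≈182 days) ✓ → eligible.
Bereavement Leave — status full-time ✓; grade Band 3 ≥ Band 3 ✓ → eligible.

Long-Term Disability, 401(k) Company Match, Bereavement Leave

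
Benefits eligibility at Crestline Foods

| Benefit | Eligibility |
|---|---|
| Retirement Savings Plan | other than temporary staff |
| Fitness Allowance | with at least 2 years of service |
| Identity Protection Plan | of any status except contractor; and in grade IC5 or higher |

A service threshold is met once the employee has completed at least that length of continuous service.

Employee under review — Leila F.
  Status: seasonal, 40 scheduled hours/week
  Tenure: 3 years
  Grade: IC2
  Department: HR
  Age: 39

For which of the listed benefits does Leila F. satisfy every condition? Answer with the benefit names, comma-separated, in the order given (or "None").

Retirement Savings Plan — status seasonal ✓ (not excluded) → eligible.
Fitness Allowance — service 3 years ≥ 2 years ✓ → eligible.
Identity Protection Plan — status seasonal ✓ (not excluded); grade IC2 < IC5 ✗ → not eligible.

Retirement Savings Plan, Fitness Allowance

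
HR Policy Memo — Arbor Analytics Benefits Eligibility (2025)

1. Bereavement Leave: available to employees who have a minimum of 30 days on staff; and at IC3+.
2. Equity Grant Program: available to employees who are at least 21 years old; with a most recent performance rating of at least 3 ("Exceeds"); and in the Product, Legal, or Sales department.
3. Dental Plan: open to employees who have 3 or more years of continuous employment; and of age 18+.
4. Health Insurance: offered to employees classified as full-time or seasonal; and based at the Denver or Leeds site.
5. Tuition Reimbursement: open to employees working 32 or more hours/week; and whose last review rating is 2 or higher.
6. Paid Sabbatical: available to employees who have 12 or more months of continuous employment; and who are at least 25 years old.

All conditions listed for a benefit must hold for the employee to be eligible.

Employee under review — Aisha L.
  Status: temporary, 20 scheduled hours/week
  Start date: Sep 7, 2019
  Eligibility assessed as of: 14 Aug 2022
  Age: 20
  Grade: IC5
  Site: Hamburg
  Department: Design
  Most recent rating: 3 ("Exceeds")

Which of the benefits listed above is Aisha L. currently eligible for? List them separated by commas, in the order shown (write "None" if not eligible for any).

Service from Sep 7, 2019 to 14 Aug 2022: 1072 days.
Bereavement Leave — service 1072 days ≥ 30 days ✓; grade IC5 ≥ IC3 ✓ → eligible.
Equity Grant Program — age 20 < 21 ✗ → not eligible.
Dental Plan — service 1072 days < 3 years (≈1095 days) ✗ → not eligible.
Health Insurance — status temporary ✗ (requires full-time or seasonal) → not eligible.
Tuition Reimbursement — 20 hrs/wk < 32 ✗ → not eligible.
Paid Sabbatical — service 1072 days ≥ 12 months (≈360 days) ✓; age 20 < 25 ✗ → not eligible.

Bereavement Leave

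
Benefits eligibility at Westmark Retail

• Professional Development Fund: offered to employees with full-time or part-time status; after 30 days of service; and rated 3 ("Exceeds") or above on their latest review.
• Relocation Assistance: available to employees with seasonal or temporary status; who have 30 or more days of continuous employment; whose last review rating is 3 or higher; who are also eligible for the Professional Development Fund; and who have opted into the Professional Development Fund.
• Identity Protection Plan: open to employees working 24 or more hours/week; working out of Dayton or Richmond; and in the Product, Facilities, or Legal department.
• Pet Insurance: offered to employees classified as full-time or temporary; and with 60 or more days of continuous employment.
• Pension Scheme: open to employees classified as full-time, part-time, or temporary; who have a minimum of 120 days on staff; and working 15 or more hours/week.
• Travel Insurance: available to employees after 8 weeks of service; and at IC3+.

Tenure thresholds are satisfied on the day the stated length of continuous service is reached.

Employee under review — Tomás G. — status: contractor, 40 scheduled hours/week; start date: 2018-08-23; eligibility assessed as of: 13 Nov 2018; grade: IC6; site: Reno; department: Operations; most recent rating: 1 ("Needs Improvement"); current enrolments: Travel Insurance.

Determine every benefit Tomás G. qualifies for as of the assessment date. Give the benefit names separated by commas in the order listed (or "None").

Service from 2018-08-23 to 13 Nov 2018: 82 days.
Professional Development Fund — status contractor ✗ (requires full-time or part-time) → not eligible.
Relocation Assistance — status contractor ✗ (requires seasonal or temporary) → not eligible.
Identity Protection Plan — 40 hrs/wk ≥ 24 ✓; site Reno ✗ (not Dayton or Richmond) → not eligible.
Pet Insurance — status contractor ✗ (requires full-time or temporary) → not eligible.
Pension Scheme — status contractor ✗ (requires full-time, part-time, or temporary) → not eligible.
Travel Insurance — service 82 days ≥ 8 weeks (≈56 days) ✓; grade IC6 ≥ IC3 ✓ → eligible.

Travel Insurance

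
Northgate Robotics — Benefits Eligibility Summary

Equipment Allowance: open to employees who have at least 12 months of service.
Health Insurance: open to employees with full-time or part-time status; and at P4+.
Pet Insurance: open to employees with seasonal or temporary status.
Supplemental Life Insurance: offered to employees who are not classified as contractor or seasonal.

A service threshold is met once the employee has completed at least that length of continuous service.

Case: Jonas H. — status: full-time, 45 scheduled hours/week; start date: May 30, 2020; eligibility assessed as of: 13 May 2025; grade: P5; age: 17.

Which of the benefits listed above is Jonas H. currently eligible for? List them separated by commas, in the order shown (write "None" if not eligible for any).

Service from May 30, 2020 to 13 May 2025: 1809 days.
Equipment Allowance — service 1809 days ≥ 12 months (≈360 days) ✓ → eligible.
Health Insurance — status full-time ✓; grade P5 ≥ P4 ✓ → eligible.
Pet Insurance — status full-time ✗ (requires seasonal or temporary) → not eligible.
Supplemental Life Insurance — status full-time ✓ (not excluded) → eligible.

Equipment Allowance, Health Insurance, Supplemental Life Insurance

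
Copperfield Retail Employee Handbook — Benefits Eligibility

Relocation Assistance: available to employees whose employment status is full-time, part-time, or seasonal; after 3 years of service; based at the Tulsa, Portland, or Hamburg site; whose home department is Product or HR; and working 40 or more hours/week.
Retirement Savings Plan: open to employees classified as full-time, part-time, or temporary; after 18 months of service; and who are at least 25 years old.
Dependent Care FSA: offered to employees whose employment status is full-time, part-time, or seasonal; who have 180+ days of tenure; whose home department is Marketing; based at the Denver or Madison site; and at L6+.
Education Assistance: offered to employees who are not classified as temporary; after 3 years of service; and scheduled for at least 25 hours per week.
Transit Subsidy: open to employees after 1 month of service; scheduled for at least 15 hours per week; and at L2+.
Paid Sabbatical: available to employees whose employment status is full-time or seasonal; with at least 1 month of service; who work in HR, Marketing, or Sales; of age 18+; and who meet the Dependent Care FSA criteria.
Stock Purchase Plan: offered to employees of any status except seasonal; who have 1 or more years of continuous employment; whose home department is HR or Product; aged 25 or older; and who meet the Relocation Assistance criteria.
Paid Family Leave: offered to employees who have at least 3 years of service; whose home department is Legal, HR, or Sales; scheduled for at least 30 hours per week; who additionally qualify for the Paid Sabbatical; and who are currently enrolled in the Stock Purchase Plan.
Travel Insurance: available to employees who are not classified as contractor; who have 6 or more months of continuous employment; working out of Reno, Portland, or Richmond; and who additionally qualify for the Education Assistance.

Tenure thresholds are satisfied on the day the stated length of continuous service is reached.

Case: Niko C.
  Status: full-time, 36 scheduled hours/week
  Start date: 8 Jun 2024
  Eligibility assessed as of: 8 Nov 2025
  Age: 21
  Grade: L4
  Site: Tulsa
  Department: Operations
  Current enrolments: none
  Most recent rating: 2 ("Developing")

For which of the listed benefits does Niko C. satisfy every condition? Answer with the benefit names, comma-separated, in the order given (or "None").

Service from 8 Jun 2024 to 8 Nov 2025: 518 days.
Relocation Assistance — status full-time ✓; service 518 days < 3 years (≈1095 days) ✗ → not eligible.
Retirement Savings Plan — status full-time ✓; service 518 days < 18 months (≈540 days) ✗ → not eligible.
Dependent Care FSA — status full-time ✓; service 518 days ≥ 180 days ✓; dept Operations ✗ → not eligible.
Education Assistance — status full-time ✓ (not excluded); service 518 days < 3 years (≈1095 days) ✗ → not eligible.
Transit Subsidy — service 518 days ≥ 1 month (≈30 days) ✓; 36 hrs/wk ≥ 15 ✓; grade L4 ≥ L2 ✓ → eligible.
Paid Sabbatical — status full-time ✓; service 518 days ≥ 1 month (≈30 days) ✓; dept Operations ✗ → not eligible.
Stock Purchase Plan — status full-time ✓ (not excluded); service 518 days ≥ 1 year (≈365 days) ✓; dept Operations ✗ → not eligible.
Paid Family Leave — service 518 days < 3 years (≈1095 days) ✗ → not eligible.
Travel Insurance — status full-time ✓ (not excluded); service 518 days ≥ 6 months (≈180 days) ✓; site Tulsa ✗ (not Reno, Portland, or Richmond) → not eligible.

Transit Subsidy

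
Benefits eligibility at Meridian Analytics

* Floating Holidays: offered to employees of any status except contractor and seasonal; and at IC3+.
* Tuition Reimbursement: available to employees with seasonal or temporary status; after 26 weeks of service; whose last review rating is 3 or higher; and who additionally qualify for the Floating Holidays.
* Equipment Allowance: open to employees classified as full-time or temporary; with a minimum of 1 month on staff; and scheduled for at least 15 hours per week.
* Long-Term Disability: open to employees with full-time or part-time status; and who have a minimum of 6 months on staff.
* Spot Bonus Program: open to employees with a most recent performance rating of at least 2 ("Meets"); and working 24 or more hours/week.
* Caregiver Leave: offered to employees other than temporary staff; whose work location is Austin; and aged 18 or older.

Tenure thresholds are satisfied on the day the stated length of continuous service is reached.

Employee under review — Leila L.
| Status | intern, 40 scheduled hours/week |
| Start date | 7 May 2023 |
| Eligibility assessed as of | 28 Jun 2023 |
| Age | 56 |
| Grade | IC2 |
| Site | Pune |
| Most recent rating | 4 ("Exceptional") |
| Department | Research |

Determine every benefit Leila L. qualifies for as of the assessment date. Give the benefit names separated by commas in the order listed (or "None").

Spot Bonus Program

Service from 7 May 2023 to 28 Jun 2023: 52 days.
Floating Holidays — status intern ✓ (not excluded); grade IC2 < IC3 ✗ → not eligible.
Tuition Reimbursement — status intern ✗ (requires seasonal or temporary) → not eligible.
Equipment Allowance — status intern ✗ (requires full-time or temporary) → not eligible.
Long-Term Disability — status intern ✗ (requires full-time or part-time) → not eligible.
Spot Bonus Program — rating 4 ≥ 2 ✓; 40 hrs/wk ≥ 24 ✓ → eligible.
Caregiver Leave — status intern ✓ (not excluded); site Pune ✗ (not Austin) → not eligible.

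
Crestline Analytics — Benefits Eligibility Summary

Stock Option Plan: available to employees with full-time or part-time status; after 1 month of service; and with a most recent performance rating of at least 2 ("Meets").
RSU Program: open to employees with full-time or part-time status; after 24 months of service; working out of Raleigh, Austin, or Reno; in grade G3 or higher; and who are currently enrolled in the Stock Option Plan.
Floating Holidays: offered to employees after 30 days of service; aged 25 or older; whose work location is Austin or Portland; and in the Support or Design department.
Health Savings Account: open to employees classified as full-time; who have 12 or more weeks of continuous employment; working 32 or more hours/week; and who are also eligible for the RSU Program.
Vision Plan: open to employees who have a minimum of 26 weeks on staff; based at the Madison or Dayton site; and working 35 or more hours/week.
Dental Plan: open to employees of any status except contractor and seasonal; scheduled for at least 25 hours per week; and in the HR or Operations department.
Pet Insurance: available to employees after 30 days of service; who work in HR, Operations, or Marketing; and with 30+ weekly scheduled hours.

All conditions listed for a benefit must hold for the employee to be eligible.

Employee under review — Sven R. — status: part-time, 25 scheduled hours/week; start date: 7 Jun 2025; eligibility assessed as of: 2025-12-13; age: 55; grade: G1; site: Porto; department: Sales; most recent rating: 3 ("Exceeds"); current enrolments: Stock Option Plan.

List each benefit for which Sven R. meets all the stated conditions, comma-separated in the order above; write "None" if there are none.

Service from 7 Jun 2025 to 2025-12-13: 189 days.
Stock Option Plan — status part-time ✓; service 189 days ≥ 1 month (≈30 days) ✓; rating 3 ≥ 2 ✓ → eligible.
RSU Program — status part-time ✓; service 189 days < 24 months (≈720 days) ✗ → not eligible.
Floating Holidays — service 189 days ≥ 30 days ✓; age 55 ≥ 25 ✓; site Porto ✗ (not Austin or Portland) → not eligible.
Health Savings Account — status part-time ✗ (requires full-time) → not eligible.
Vision Plan — service 189 days ≥ 26 weeks (≈182 days) ✓; site Porto ✗ (not Madison or Dayton) → not eligible.
Dental Plan — status part-time ✓ (not excluded); 25 hrs/wk ≥ 25 ✓; dept Sales ✗ → not eligible.
Pet Insurance — service 189 days ≥ 30 days ✓; dept Sales ✗ → not eligible.

Stock Option Plan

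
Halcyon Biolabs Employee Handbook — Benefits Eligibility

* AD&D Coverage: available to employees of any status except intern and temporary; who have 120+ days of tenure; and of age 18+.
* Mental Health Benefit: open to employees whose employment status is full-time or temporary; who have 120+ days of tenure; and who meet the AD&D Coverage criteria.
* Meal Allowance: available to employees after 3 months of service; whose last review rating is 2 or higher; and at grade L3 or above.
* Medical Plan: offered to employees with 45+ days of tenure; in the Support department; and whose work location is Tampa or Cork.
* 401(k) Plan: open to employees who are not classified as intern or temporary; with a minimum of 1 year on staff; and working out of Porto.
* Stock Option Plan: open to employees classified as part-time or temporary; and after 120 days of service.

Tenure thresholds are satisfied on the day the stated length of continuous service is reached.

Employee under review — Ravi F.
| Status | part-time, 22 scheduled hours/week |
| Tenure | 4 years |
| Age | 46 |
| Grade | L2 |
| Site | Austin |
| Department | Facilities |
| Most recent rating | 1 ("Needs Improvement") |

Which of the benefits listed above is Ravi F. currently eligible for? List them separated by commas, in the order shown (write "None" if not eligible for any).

AD&D Coverage, Stock Option Plan

AD&D Coverage — status part-time ✓ (not excluded); service 4 years ≥ 120 days ✓; age 46 ≥ 18 ✓ → eligible.
Mental Health Benefit — status part-time ✗ (requires full-time or temporary) → not eligible.
Meal Allowance — service 4 years ≥ 3 months (≈90 days) ✓; rating 1 < 2 ✗ → not eligible.
Medical Plan — service 4 years ≥ 45 days ✓; dept Facilities ✗ → not eligible.
401(k) Plan — status part-time ✓ (not excluded); service 4 years ≥ 1 year ✓; site Austin ✗ (not Porto) → not eligible.
Stock Option Plan — status part-time ✓; service 4 years ≥ 120 days ✓ → eligible.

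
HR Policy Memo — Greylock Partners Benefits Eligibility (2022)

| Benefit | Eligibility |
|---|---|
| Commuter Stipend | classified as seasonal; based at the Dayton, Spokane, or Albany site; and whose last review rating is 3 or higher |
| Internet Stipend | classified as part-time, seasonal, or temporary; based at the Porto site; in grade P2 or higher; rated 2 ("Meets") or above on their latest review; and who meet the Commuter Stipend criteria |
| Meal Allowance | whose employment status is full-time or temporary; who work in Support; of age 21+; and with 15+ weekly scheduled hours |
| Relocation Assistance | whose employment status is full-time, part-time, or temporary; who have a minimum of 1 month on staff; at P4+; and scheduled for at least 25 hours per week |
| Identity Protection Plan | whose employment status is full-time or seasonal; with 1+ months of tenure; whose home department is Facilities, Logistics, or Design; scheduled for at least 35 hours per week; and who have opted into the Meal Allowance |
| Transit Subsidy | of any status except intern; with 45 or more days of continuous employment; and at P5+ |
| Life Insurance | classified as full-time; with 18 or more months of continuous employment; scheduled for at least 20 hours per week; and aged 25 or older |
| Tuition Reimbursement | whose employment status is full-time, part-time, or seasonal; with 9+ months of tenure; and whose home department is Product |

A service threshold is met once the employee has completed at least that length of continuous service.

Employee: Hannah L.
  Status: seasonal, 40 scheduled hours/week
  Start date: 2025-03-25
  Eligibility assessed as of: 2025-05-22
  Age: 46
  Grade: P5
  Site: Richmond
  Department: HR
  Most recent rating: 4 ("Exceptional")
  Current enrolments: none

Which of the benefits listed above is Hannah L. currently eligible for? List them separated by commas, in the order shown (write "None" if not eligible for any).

Transit Subsidy

Service from 2025-03-25 to 2025-05-22: 58 days.
Commuter Stipend — status seasonal ✓; site Richmond ✗ (not Dayton, Spokane, or Albany) → not eligible.
Internet Stipend — status seasonal ✓; site Richmond ✗ (not Porto) → not eligible.
Meal Allowance — status seasonal ✗ (requires full-time or temporary) → not eligible.
Relocation Assistance — status seasonal ✗ (requires full-time, part-time, or temporary) → not eligible.
Identity Protection Plan — status seasonal ✓; service 58 days ≥ 1 month (≈30 days) ✓; dept HR ✗ → not eligible.
Transit Subsidy — status seasonal ✓ (not excluded); service 58 days ≥ 45 days ✓; grade P5 ≥ P5 ✓ → eligible.
Life Insurance — status seasonal ✗ (requires full-time) → not eligible.
Tuition Reimbursement — status seasonal ✓; service 58 days < 9 months (≈270 days) ✗ → not eligible.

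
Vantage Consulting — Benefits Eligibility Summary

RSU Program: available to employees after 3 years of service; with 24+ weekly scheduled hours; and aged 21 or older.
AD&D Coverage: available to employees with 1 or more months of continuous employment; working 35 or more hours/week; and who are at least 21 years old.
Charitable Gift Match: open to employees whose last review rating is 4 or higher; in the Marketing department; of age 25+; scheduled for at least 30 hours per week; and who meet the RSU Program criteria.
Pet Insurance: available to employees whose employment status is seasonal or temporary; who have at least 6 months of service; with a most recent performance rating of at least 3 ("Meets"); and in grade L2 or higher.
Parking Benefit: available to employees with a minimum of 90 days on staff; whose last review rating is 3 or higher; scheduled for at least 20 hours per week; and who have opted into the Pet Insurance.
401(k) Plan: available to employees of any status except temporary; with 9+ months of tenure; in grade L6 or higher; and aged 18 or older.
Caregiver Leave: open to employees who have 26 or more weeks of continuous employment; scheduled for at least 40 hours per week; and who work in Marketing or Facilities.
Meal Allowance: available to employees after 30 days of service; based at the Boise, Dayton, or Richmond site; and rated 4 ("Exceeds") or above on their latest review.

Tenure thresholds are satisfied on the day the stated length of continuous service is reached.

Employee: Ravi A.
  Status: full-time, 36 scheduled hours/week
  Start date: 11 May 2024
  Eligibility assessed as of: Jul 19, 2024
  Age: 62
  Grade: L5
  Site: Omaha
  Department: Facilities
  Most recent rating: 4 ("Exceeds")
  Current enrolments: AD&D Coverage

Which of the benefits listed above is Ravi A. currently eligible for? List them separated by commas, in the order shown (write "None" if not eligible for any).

Service from 11 May 2024 to Jul 19, 2024: 69 days.
RSU Program — service 69 days < 3 years (≈1095 days) ✗ → not eligible.
AD&D Coverage — service 69 days ≥ 1 month (≈30 days) ✓; 36 hrs/wk ≥ 35 ✓; age 62 ≥ 21 ✓ → eligible.
Charitable Gift Match — rating 4 ≥ 4 ✓; dept Facilities ✗ → not eligible.
Pet Insurance — status full-time ✗ (requires seasonal or temporary) → not eligible.
Parking Benefit — service 69 days < 90 days ✗ → not eligible.
401(k) Plan — status full-time ✓ (not excluded); service 69 days < 9 months (≈270 days) ✗ → not eligible.
Caregiver Leave — service 69 days < 26 weeks (≈182 days) ✗ → not eligible.
Meal Allowance — service 69 days ≥ 30 days ✓; site Omaha ✗ (not Boise, Dayton, or Richmond) → not eligible.

AD&D Coverage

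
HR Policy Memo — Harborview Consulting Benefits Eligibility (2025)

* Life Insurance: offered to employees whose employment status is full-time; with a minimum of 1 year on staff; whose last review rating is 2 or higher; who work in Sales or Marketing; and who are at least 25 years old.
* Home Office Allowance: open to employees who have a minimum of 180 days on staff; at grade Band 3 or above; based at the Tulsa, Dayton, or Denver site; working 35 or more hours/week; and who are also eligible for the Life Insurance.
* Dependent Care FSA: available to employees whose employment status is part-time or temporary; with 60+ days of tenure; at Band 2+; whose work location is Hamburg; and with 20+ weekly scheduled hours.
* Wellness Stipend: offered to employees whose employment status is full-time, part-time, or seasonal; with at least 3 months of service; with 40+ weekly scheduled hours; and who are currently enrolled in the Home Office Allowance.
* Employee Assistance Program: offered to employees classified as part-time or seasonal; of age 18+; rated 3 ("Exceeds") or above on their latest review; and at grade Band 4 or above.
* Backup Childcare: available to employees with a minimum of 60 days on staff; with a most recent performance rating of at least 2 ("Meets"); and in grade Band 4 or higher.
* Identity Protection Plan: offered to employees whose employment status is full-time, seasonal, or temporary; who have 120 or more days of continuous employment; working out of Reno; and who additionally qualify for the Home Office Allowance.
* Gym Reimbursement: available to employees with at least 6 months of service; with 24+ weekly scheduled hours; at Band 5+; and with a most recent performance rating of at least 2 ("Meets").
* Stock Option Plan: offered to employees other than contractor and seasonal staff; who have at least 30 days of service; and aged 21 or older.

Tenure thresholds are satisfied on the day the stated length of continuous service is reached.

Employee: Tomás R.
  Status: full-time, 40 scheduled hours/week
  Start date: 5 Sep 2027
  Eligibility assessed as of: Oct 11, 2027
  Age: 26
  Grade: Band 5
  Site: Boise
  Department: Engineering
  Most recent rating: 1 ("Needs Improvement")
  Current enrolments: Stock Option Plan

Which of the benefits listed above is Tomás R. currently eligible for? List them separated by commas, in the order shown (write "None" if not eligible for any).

Stock Option Plan

Service from 5 Sep 2027 to Oct 11, 2027: 36 days.
Life Insurance — status full-time ✓; service 36 days < 1 year (≈365 days) ✗ → not eligible.
Home Office Allowance — service 36 days < 180 days ✗ → not eligible.
Dependent Care FSA — status full-time ✗ (requires part-time or temporary) → not eligible.
Wellness Stipend — status full-time ✓; service 36 days < 3 months (≈90 days) ✗ → not eligible.
Employee Assistance Program — status full-time ✗ (requires part-time or seasonal) → not eligible.
Backup Childcare — service 36 days < 60 days ✗ → not eligible.
Identity Protection Plan — status full-time ✓; service 36 days < 120 days ✗ → not eligible.
Gym Reimbursement — service 36 days < 6 months (≈180 days) ✗ → not eligible.
Stock Option Plan — status full-time ✓ (not excluded); service 36 days ≥ 30 days ✓; age 26 ≥ 21 ✓ → eligible.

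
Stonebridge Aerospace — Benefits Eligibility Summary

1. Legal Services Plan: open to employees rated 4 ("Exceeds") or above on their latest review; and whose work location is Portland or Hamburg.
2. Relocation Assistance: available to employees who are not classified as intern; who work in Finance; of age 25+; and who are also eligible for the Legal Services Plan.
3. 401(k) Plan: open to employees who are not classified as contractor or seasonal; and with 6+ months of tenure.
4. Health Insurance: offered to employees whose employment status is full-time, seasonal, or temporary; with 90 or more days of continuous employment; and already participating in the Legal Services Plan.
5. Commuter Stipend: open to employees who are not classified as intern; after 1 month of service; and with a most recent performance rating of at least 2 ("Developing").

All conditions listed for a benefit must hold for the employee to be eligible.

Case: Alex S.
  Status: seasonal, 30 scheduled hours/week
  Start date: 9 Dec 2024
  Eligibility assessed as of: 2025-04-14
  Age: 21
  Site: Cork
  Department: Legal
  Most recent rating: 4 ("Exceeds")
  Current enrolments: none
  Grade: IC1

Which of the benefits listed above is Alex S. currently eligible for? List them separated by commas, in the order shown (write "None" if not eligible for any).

Commuter Stipend

Service from 9 Dec 2024 to 2025-04-14: 126 days.
Legal Services Plan — rating 4 ≥ 4 ✓; site Cork ✗ (not Portland or Hamburg) → not eligible.
Relocation Assistance — status seasonal ✓ (not excluded); dept Legal ✗ → not eligible.
401(k) Plan — status seasonal ✗ (excluded) → not eligible.
Health Insurance — status seasonal ✓; service 126 days ≥ 90 days ✓; not enrolled in Legal Services Plan ✗ → not eligible.
Commuter Stipend — status seasonal ✓ (not excluded); service 126 days ≥ 1 month (≈30 days) ✓; rating 4 ≥ 2 ✓ → eligible.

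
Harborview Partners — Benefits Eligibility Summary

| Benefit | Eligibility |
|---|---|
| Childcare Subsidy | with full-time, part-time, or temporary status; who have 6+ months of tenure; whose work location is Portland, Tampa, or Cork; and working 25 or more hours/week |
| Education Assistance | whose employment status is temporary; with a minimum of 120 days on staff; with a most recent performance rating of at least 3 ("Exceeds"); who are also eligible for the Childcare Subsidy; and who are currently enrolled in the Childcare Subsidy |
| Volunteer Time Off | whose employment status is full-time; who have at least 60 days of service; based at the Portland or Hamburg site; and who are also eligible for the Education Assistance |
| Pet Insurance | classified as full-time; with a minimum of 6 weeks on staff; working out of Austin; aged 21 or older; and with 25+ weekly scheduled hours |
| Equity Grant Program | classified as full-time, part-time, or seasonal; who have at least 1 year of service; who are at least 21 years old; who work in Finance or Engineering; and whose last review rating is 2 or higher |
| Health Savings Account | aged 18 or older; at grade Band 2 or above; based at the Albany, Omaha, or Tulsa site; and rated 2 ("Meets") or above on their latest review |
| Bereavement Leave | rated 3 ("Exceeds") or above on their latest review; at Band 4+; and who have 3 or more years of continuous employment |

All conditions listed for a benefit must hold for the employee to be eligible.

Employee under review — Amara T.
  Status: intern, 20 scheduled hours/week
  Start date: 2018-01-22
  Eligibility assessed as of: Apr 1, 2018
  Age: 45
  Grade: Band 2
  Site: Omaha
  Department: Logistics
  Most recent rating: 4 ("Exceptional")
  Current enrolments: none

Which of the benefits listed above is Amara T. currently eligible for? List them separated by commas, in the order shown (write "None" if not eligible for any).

Health Savings Account

Service from 2018-01-22 to Apr 1, 2018: 69 days.
Childcare Subsidy — status intern ✗ (requires full-time, part-time, or temporary) → not eligible.
Education Assistance — status intern ✗ (requires temporary) → not eligible.
Volunteer Time Off — status intern ✗ (requires full-time) → not eligible.
Pet Insurance — status intern ✗ (requires full-time) → not eligible.
Equity Grant Program — status intern ✗ (requires full-time, part-time, or seasonal) → not eligible.
Health Savings Account — age 45 ≥ 18 ✓; grade Band 2 ≥ Band 2 ✓; site Omaha ✓; rating 4 ≥ 2 ✓ → eligible.
Bereavement Leave — rating 4 ≥ 3 ✓; grade Band 2 < Band 4 ✗ → not eligible.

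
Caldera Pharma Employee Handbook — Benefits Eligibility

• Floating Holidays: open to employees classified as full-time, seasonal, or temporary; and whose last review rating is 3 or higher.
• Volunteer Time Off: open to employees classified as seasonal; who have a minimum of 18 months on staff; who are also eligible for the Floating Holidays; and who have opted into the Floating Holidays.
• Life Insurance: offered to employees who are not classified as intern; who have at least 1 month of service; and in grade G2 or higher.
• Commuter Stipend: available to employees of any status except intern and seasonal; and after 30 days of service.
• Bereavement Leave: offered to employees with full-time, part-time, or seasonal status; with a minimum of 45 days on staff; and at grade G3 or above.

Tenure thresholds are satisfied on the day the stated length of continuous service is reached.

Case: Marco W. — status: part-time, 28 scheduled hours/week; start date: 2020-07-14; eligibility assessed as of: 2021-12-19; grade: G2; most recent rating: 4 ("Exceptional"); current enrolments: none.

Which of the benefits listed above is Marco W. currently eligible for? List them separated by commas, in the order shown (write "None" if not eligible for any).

Life Insurance, Commuter Stipend

Service from 2020-07-14 to 2021-12-19: 523 days.
Floating Holidays — status part-time ✗ (requires full-time, seasonal, or temporary) → not eligible.
Volunteer Time Off — status part-time ✗ (requires seasonal) → not eligible.
Life Insurance — status part-time ✓ (not excluded); service 523 days ≥ 1 month (≈30 days) ✓; grade G2 ≥ G2 ✓ → eligible.
Commuter Stipend — status part-time ✓ (not excluded); service 523 days ≥ 30 days ✓ → eligible.
Bereavement Leave — status part-time ✓; service 523 days ≥ 45 days ✓; grade G2 < G3 ✗ → not eligible.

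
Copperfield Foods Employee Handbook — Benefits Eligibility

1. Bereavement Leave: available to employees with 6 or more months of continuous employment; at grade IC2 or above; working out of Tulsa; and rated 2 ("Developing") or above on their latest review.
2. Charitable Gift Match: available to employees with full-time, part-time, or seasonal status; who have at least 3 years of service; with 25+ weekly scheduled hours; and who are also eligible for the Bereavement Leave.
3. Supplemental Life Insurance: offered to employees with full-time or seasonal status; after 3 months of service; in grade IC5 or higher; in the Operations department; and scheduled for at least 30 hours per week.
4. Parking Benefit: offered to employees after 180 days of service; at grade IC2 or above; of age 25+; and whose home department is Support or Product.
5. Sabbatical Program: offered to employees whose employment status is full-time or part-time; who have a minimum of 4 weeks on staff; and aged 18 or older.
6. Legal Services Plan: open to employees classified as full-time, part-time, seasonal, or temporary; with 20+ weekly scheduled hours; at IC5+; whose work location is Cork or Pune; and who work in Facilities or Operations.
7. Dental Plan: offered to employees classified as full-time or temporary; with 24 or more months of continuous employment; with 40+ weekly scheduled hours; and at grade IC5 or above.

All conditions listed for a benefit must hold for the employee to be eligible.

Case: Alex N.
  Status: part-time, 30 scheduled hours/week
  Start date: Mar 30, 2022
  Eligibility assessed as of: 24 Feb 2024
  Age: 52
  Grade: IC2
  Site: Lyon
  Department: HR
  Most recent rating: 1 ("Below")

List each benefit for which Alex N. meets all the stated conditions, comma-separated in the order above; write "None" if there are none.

Sabbatical Program

Service from Mar 30, 2022 to 24 Feb 2024: 696 days.
Bereavement Leave — service 696 days ≥ 6 months (≈180 days) ✓; grade IC2 ≥ IC2 ✓; site Lyon ✗ (not Tulsa) → not eligible.
Charitable Gift Match — status part-time ✓; service 696 days < 3 years (≈1095 days) ✗ → not eligible.
Supplemental Life Insurance — status part-time ✗ (requires full-time or seasonal) → not eligible.
Parking Benefit — service 696 days ≥ 180 days ✓; grade IC2 ≥ IC2 ✓; age 52 ≥ 25 ✓; dept HR ✗ → not eligible.
Sabbatical Program — status part-time ✓; service 696 days ≥ 4 weeks (≈28 days) ✓; age 52 ≥ 18 ✓ → eligible.
Legal Services Plan — status part-time ✓; 30 hrs/wk ≥ 20 ✓; grade IC2 < IC5 ✗ → not eligible.
Dental Plan — status part-time ✗ (requires full-time or temporary) → not eligible.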